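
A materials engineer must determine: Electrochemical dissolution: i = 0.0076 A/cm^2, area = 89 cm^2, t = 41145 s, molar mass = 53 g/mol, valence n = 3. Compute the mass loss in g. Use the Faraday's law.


Apply Faraday's law: m = i*A*t*M / (n*F)
Total charge passed Q = i*A*t = 0.0076*89*41145 = 27830.478 C
m = Q*M/(n*F) = 27830.478*53/(3*96485) = 5.09584 g

5.09584 g


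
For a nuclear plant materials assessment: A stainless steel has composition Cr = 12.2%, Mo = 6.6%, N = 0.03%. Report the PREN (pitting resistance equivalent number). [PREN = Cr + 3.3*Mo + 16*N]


Apply the PREN formula: PREN = Cr + 3.3*Mo + 16*N
PREN = 12.2 + 3.3*6.6 + 16*0.03
PREN = 12.2 + 21.78 + 0.48 = 34.46

34.46


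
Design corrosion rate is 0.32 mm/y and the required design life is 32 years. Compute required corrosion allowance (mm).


Corrosion allowance = CR × design life
CA = 0.32 * 32 = 10.24 mm

10.24 mm


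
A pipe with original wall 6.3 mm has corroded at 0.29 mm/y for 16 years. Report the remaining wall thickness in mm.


Remaining wall = original − CR × time
t = 6.3 − 0.29*16 = 6.3 − 4.64 = 1.66 mm

1.66 mm


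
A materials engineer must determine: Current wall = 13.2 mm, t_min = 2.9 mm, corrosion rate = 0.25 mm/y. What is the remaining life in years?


Apply the remaining-life relation: RL = (t_current − t_min) / CR
RL = (13.2 − 2.9) / 0.25 = 10.3 / 0.25 = 41.2 years

41.2 years


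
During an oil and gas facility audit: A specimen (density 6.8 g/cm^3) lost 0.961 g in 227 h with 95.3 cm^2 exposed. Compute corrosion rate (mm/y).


Apply the mm/y weight-loss relation: CR = 87600 * W / (D * A * T)
Numerator: 87600 * 0.961 = 84183.6
Denominator: 6.8 * 95.3 * 227 = 147105.08
CR = 84183.6 / 147105.08 = 0.572268 mm/y

0.572268 mm/y


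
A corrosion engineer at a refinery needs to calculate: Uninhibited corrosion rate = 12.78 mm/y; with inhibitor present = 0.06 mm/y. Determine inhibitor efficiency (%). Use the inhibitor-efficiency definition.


Apply the inhibitor-efficiency definition: IE = (CR_blank − CR_inh)/CR_blank × 100
IE = (12.78 − 0.06) / 12.78 × 100
IE = 12.72 / 12.78 × 100 = 99.5 %

99.5 %


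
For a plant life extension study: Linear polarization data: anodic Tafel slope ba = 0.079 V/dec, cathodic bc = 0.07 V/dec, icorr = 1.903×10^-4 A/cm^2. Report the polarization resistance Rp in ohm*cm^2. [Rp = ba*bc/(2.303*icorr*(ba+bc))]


Apply the Stern-Geary equation: Rp = ba*bc / (2.303*icorr*(ba+bc))
ba*bc = 0.079*0.07 = 0.00553
ba+bc = 0.149; 2.303*icorr*(ba+bc) = 2.303*1.903×10^-4*0.149 = 6.5300874×10^-5
Rp = 0.00553 / 6.5300874×10^-5 = 84.68 ohm*cm^2

84.68 ohm*cm^2


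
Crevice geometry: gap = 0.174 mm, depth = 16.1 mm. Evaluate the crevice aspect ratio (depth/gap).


Aspect ratio = depth / gap
Ratio = 16.1 / 0.174 = 92.5

92.5


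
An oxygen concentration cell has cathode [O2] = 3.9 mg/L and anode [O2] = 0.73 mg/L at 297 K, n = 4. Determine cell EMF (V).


Apply the Nernst concentration-cell relation: E = (RT/nF)*ln(C_cathode/C_anode)
RT/nF = 8.314*297/(4*96485) = 0.00639804 V
ln(3.9/0.73) = 1.67569
E = 0.00639804 * 1.67569 = 0.01072 V

0.01072 V


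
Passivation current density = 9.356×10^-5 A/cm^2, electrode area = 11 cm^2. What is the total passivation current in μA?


I = i_pass * A, then convert A → μA (×10^6)
I = 9.356×10^-5 * 11 * 10^6 = 1029.16 μA

1029.16 μA


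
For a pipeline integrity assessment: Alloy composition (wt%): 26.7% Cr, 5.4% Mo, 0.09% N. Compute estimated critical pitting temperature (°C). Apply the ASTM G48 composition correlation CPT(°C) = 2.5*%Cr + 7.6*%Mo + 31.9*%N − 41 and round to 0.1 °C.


Apply the ASTM G48 empirical CPT estimate: CPT(°C) = 2.5*%Cr + 7.6*%Mo + 31.9*%N − 41
2.5*26.7 = 66.75; 7.6*5.4 = 41.04; 31.9*0.09 = 2.871
CPT = 66.75 + 41.04 + 2.871 − 41 = 69.661 °C
Rounded to 0.1 °C: CPT ≈ 69.7 °C

69.7 °C


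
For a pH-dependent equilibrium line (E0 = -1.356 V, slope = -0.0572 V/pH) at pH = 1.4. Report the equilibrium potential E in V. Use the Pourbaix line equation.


Apply the Pourbaix line equation: E = E0 + slope*pH
E = -1.356 + (-0.0572)*1.4 = -1.356 + (-0.08008) = -1.43608 V
Rounded to 3 decimal places: E = -1.436 V

-1.436 V


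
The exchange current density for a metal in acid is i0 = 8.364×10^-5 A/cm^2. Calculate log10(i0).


i0 = 8.364×10^-5 A/cm^2
log10(i0) = -4.078

-4.078


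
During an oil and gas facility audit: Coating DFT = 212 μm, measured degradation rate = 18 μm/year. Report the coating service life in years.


Service life = thickness / degradation rate
Life = 212 / 18 = 11.8 years

11.8 years


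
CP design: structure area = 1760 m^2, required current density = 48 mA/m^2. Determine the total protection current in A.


I = area * current density, then convert mA → A (÷1000)
I = 1760 * 48 / 1000 = 84.48 A

84.48 A


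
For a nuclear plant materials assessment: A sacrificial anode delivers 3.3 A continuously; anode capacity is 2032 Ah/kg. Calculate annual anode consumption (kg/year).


Annual consumption = current * hours per year / capacity
Rate = 3.3 * 8760 / 2032 = 14.2 kg/year

14.2 kg/year


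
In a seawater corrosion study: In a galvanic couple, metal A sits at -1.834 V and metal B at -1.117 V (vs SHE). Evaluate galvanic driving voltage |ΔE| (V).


Driving voltage is the absolute potential difference.
|ΔE| = |-1.834 − (-1.117)| = 0.717 V

0.717 V


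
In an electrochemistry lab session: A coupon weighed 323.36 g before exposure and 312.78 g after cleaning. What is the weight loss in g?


Weight loss = initial − final
WL = 323.36 − 312.78 = 10.58 g

10.58 g


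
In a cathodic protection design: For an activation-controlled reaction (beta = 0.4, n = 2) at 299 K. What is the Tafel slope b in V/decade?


Apply the Tafel slope relation: b = 2.303*R*T/(beta*n*F)
Numerator: 2.303 * 8.314 * 299 = 5725.0
Denominator: 0.4 * 2 * 96485 = 77188.0
b = 5725.0 / 77188.0 = 0.0742 V/decade

0.0742 V/decade


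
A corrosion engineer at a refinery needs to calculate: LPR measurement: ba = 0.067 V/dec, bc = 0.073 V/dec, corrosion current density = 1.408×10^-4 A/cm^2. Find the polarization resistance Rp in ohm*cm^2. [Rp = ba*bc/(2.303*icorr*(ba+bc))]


Apply the Stern-Geary equation: Rp = ba*bc / (2.303*icorr*(ba+bc))
ba*bc = 0.067*0.073 = 0.004891
ba+bc = 0.14; 2.303*icorr*(ba+bc) = 2.303*1.408×10^-4*0.14 = 4.5396736×10^-5
Rp = 0.004891 / 4.5396736×10^-5 = 107.7 ohm*cm^2

107.7 ohm*cm^2


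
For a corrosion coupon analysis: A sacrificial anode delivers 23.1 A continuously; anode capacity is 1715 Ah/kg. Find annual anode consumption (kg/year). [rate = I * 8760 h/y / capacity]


Annual consumption = current * hours per year / capacity
Rate = 23.1 * 8760 / 1715 = 118.0 kg/year

118.0 kg/year


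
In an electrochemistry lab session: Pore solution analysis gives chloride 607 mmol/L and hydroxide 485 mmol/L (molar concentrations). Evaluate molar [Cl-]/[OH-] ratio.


Threshold parameter = [Cl-] / [OH-] (molar basis; both in mmol/L, so units cancel)
Ratio = 607 / 485 = 1.25

1.25


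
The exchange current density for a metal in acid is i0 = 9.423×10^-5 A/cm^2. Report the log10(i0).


i0 = 9.423×10^-5 A/cm^2
log10(i0) = -4.026

-4.026


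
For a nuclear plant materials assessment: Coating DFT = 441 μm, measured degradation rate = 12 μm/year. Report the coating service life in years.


Service life = thickness / degradation rate
Life = 441 / 12 = 36.8 years

36.8 years


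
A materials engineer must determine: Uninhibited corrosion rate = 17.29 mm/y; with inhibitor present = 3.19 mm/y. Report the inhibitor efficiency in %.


Apply the inhibitor-efficiency definition: IE = (CR_blank − CR_inh)/CR_blank × 100
IE = (17.29 − 3.19) / 17.29 × 100
IE = 14.1 / 17.29 × 100 = 81.6 %

81.6 %


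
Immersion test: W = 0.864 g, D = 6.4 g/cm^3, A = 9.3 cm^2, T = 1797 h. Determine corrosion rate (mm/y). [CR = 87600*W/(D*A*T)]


Apply the mm/y weight-loss relation: CR = 87600 * W / (D * A * T)
Numerator: 87600 * 0.864 = 75686.4
Denominator: 6.4 * 9.3 * 1797 = 106957.44
CR = 75686.4 / 106957.44 = 0.7076 mm/y

0.7076 mm/y


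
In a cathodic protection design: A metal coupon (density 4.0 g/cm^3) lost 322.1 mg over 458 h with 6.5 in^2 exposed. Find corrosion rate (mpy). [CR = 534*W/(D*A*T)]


Apply the mpy weight-loss relation: CR = 534 * W / (D * A * T)
Numerator: 534 * 322.1 = 172001.4
Denominator: 4.0 * 6.5 * 458 = 11908.0
CR = 172001.4 / 11908.0 = 14.44419 mpy

14.44419 mpy


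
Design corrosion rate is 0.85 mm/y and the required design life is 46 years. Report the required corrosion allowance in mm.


Corrosion allowance = CR × design life
CA = 0.85 * 46 = 39.1 mm

39.1 mm


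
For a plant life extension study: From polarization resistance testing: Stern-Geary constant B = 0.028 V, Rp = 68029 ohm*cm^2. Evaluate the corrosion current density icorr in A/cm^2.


Apply the Stern-Geary relation: icorr = B / Rp
icorr = 0.028 / 68029 = 4.116×10^-7 A/cm^2

4.116×10^-7 A/cm^2


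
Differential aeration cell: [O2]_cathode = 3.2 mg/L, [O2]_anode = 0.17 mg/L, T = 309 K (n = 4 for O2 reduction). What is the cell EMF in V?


Apply the Nernst concentration-cell relation: E = (RT/nF)*ln(C_cathode/C_anode)
RT/nF = 8.314*309/(4*96485) = 0.00665654 V
ln(3.2/0.17) = 2.93511
E = 0.00665654 * 2.93511 = 0.01954 V

0.01954 V


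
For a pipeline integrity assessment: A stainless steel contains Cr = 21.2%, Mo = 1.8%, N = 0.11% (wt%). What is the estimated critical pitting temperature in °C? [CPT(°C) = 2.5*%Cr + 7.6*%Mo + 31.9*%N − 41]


Apply the ASTM G48 empirical CPT estimate: CPT(°C) = 2.5*%Cr + 7.6*%Mo + 31.9*%N − 41
2.5*21.2 = 53; 7.6*1.8 = 13.68; 31.9*0.11 = 3.509
CPT = 53 + 13.68 + 3.509 − 41 = 29.189 °C
Rounded to 0.1 °C: CPT ≈ 29.2 °C

29.2 °C


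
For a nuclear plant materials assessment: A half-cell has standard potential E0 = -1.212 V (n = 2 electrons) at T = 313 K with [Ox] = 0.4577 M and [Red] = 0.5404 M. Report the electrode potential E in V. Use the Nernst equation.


Apply the Nernst equation: E = E0 + (RT/nF)*ln([Ox]/[Red])
Step 1: RT/nF = 8.314*313/(2*96485) = 0.01348542 V
Step 2: [Ox]/[Red] = 0.4577/0.5404 = 0.846965
Step 3: ln(0.846965) = -0.166096
Step 4: correction = 0.01348542 * -0.166096 = -0.002 V
E = -1.212 + -0.002 = -1.214 V

-1.214 V


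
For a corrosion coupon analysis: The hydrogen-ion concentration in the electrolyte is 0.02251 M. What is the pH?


pH = −log10[H+]
pH = −log10(0.02251) = 1.65

1.65


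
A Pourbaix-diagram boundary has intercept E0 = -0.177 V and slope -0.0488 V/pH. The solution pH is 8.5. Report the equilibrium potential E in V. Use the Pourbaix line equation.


Apply the Pourbaix line equation: E = E0 + slope*pH
E = -0.177 + (-0.0488)*8.5 = -0.177 + (-0.4148) = -0.5918 V
Rounded to 3 decimal places: E = -0.592 V

-0.592 V


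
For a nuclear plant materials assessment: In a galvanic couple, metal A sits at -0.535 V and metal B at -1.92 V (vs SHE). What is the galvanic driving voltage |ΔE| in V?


Driving voltage is the absolute potential difference.
|ΔE| = |-0.535 − (-1.92)| = 1.385 V

1.385 V


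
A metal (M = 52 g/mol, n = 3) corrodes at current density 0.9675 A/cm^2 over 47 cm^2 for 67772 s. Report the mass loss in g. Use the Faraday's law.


Apply Faraday's law: m = i*A*t*M / (n*F)
Total charge passed Q = i*A*t = 0.9675*47*67772 = 3081762.27 C
m = Q*M/(n*F) = 3081762.27*52/(3*96485) = 553.6323 g

553.6323 g


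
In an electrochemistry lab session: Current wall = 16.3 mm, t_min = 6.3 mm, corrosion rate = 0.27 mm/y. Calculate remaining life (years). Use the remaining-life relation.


Apply the remaining-life relation: RL = (t_current − t_min) / CR
RL = (16.3 − 6.3) / 0.27 = 10.0 / 0.27 = 37.0 years

37.0 years


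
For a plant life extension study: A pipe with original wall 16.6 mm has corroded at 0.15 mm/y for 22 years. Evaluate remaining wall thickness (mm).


Remaining wall = original − CR × time
t = 16.6 − 0.15*22 = 16.6 − 3.3 = 13.3 mm

13.3 mm


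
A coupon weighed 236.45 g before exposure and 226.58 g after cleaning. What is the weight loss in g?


Weight loss = initial − final
WL = 236.45 − 226.58 = 9.87 g

9.87 g


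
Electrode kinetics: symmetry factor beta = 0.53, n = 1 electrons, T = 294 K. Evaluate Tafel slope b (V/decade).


Apply the Tafel slope relation: b = 2.303*R*T/(beta*n*F)
Numerator: 2.303 * 8.314 * 294 = 5629.26
Denominator: 0.53 * 1 * 96485 = 51137.05
b = 5629.26 / 51137.05 = 0.11 V/decade

0.11 V/decade


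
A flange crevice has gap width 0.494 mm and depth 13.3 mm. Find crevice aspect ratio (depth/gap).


Aspect ratio = depth / gap
Ratio = 13.3 / 0.494 = 26.9

26.9


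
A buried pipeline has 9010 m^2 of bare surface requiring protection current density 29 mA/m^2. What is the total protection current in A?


I = area * current density, then convert mA → A (÷1000)
I = 9010 * 29 / 1000 = 261.29 A

261.29 A


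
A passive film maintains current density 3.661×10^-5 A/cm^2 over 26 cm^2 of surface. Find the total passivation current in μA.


I = i_pass * A, then convert A → μA (×10^6)
I = 3.661×10^-5 * 26 * 10^6 = 951.86 μA

951.86 μA


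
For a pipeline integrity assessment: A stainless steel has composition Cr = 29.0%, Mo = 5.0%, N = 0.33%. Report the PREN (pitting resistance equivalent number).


Apply the PREN formula: PREN = Cr + 3.3*Mo + 16*N
PREN = 29.0 + 3.3*5.0 + 16*0.33
PREN = 29.0 + 16.5 + 5.28 = 50.78

50.78


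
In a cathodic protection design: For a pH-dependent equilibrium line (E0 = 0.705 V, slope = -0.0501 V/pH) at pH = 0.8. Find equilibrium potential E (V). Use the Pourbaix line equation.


Apply the Pourbaix line equation: E = E0 + slope*pH
E = 0.705 + (-0.0501)*0.8 = 0.705 + (-0.04008) = 0.66492 V
Rounded to 3 decimal places: E = 0.665 V

0.665 V


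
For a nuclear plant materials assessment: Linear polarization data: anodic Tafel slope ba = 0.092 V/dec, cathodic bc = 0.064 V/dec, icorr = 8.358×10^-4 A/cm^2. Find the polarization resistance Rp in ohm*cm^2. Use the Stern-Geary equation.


Apply the Stern-Geary equation: Rp = ba*bc / (2.303*icorr*(ba+bc))
ba*bc = 0.092*0.064 = 0.005888
ba+bc = 0.156; 2.303*icorr*(ba+bc) = 2.303*8.358×10^-4*0.156 = 3.0027619×10^-4
Rp = 0.005888 / 3.0027619×10^-4 = 19.6 ohm*cm^2

19.6 ohm*cm^2


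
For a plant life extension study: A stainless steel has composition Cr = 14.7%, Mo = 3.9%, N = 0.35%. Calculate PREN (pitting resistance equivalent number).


Apply the PREN formula: PREN = Cr + 3.3*Mo + 16*N
PREN = 14.7 + 3.3*3.9 + 16*0.35
PREN = 14.7 + 12.87 + 5.6 = 33.17

33.17


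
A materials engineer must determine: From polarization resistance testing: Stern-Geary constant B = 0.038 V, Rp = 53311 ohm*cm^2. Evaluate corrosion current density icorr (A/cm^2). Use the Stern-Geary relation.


Apply the Stern-Geary relation: icorr = B / Rp
icorr = 0.038 / 53311 = 7.128×10^-7 A/cm^2

7.128×10^-7 A/cm^2


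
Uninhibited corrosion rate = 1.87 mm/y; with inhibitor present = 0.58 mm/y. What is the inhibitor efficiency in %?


Apply the inhibitor-efficiency definition: IE = (CR_blank − CR_inh)/CR_blank × 100
IE = (1.87 − 0.58) / 1.87 × 100
IE = 1.29 / 1.87 × 100 = 69.0 %

69.0 %


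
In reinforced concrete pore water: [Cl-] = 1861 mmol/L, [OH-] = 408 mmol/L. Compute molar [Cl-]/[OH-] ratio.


Threshold parameter = [Cl-] / [OH-] (molar basis; both in mmol/L, so units cancel)
Ratio = 1861 / 408 = 4.56

4.56


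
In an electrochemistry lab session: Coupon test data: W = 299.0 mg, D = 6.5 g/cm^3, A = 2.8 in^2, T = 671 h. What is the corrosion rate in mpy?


Apply the mpy weight-loss relation: CR = 534 * W / (D * A * T)
Numerator: 534 * 299.0 = 159666.0
Denominator: 6.5 * 2.8 * 671 = 12212.2
CR = 159666.0 / 12212.2 = 13.074 mpy

13.074 mpy


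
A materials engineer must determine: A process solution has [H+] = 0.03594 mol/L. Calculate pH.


pH = −log10[H+]
pH = −log10(0.03594) = 1.44

1.44


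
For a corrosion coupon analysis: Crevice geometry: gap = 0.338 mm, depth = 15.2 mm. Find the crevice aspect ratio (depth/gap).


Aspect ratio = depth / gap
Ratio = 15.2 / 0.338 = 45.0

45.0


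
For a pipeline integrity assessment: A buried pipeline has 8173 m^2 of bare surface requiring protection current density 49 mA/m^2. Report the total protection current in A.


I = area * current density, then convert mA → A (÷1000)
I = 8173 * 49 / 1000 = 400.48 A

400.48 A


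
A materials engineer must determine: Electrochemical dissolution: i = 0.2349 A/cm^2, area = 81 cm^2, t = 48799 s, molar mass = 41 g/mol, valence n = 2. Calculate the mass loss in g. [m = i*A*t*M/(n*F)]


Apply Faraday's law: m = i*A*t*M / (n*F)
Total charge passed Q = i*A*t = 0.2349*81*48799 = 928493.6931 C
m = Q*M/(n*F) = 928493.6931*41/(2*96485) = 197.27544 g

197.27544 g


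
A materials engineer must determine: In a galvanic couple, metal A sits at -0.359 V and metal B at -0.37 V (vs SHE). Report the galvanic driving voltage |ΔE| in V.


Driving voltage is the absolute potential difference.
|ΔE| = |-0.359 − (-0.37)| = 0.011 V

0.011 V


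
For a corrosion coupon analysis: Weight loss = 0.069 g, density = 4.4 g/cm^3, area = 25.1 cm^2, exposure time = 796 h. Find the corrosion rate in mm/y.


Apply the mm/y weight-loss relation: CR = 87600 * W / (D * A * T)
Numerator: 87600 * 0.069 = 6044.4
Denominator: 4.4 * 25.1 * 796 = 87910.24
CR = 6044.4 / 87910.24 = 0.06876 mm/y

0.06876 mm/y


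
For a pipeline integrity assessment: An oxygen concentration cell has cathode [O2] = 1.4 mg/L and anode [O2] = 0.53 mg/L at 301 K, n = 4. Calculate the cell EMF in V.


Apply the Nernst concentration-cell relation: E = (RT/nF)*ln(C_cathode/C_anode)
RT/nF = 8.314*301/(4*96485) = 0.0064842 V
ln(1.4/0.53) = 0.97135
E = 0.0064842 * 0.97135 = 0.0063 V

0.0063 V


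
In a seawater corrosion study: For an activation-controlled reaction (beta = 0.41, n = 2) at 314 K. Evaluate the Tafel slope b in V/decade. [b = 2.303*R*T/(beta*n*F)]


Apply the Tafel slope relation: b = 2.303*R*T/(beta*n*F)
Numerator: 2.303 * 8.314 * 314 = 6012.2
Denominator: 0.41 * 2 * 96485 = 79117.7
b = 6012.2 / 79117.7 = 0.076 V/decade

0.076 V/decade


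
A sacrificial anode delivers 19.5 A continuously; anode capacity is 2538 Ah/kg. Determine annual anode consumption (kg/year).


Annual consumption = current * hours per year / capacity
Rate = 19.5 * 8760 / 2538 = 67.3 kg/year

67.3 kg/year


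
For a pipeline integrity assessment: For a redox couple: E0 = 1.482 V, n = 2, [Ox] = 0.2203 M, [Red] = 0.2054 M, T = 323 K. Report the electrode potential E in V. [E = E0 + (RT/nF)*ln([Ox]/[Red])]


Apply the Nernst equation: E = E0 + (RT/nF)*ln([Ox]/[Red])
Step 1: RT/nF = 8.314*323/(2*96485) = 0.01391627 V
Step 2: [Ox]/[Red] = 0.2203/0.2054 = 1.072541
Step 3: ln(1.072541) = 0.070031
Step 4: correction = 0.01391627 * 0.070031 = 0.001 V
E = 1.482 + 0.001 = 1.483 V

1.483 V


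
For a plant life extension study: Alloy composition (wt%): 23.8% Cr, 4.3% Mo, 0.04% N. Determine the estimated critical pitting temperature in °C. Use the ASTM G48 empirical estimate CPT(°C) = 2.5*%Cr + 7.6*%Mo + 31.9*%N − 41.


Apply the ASTM G48 empirical CPT estimate: CPT(°C) = 2.5*%Cr + 7.6*%Mo + 31.9*%N − 41
2.5*23.8 = 59.5; 7.6*4.3 = 32.68; 31.9*0.04 = 1.276
CPT = 59.5 + 32.68 + 1.276 − 41 = 52.456 °C
Rounded to 0.1 °C: CPT ≈ 52.5 °C

52.5 °C


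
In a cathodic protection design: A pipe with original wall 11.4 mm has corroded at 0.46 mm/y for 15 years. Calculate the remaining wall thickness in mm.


Remaining wall = original − CR × time
t = 11.4 − 0.46*15 = 11.4 − 6.9 = 4.5 mm

4.5 mm


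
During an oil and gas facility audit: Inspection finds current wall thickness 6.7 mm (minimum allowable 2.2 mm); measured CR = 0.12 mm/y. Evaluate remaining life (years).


Apply the remaining-life relation: RL = (t_current − t_min) / CR
RL = (6.7 − 2.2) / 0.12 = 4.5 / 0.12 = 37.5 years

37.5 years


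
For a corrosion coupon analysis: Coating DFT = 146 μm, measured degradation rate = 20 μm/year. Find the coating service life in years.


Service life = thickness / degradation rate
Life = 146 / 20 = 7.3 years

7.3 years


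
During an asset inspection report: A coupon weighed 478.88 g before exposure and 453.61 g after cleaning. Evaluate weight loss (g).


Weight loss = initial − final
WL = 478.88 − 453.61 = 25.27 g

25.27 g


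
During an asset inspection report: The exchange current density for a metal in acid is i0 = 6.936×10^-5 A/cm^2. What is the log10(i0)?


i0 = 6.936×10^-5 A/cm^2
log10(i0) = -4.159

-4.159


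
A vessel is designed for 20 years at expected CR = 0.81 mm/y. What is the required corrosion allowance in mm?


Corrosion allowance = CR × design life
CA = 0.81 * 20 = 16.2 mm

16.2 mm


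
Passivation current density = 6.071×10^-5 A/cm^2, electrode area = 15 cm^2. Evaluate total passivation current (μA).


I = i_pass * A, then convert A → μA (×10^6)
I = 6.071×10^-5 * 15 * 10^6 = 910.65 μA

910.65 μA


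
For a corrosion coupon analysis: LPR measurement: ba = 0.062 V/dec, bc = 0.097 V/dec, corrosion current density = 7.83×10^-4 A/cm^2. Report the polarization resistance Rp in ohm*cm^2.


Apply the Stern-Geary equation: Rp = ba*bc / (2.303*icorr*(ba+bc))
ba*bc = 0.062*0.097 = 0.006014
ba+bc = 0.159; 2.303*icorr*(ba+bc) = 2.303*7.83×10^-4*0.159 = 2.8671659×10^-4
Rp = 0.006014 / 2.8671659×10^-4 = 21.0 ohm*cm^2

21.0 ohm*cm^2


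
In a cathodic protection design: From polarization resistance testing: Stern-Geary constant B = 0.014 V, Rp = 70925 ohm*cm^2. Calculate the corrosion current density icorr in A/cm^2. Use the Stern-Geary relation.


Apply the Stern-Geary relation: icorr = B / Rp
icorr = 0.014 / 70925 = 1.974×10^-7 A/cm^2

1.974×10^-7 A/cm^2


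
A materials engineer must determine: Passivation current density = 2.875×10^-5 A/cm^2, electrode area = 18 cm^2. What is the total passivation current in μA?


I = i_pass * A, then convert A → μA (×10^6)
I = 2.875×10^-5 * 18 * 10^6 = 517.5 μA

517.5 μA


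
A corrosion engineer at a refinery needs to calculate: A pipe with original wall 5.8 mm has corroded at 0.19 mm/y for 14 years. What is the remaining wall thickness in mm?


Remaining wall = original − CR × time
t = 5.8 − 0.19*14 = 5.8 − 2.66 = 3.14 mm

3.14 mm


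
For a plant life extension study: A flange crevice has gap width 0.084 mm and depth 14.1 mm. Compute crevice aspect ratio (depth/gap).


Aspect ratio = depth / gap
Ratio = 14.1 / 0.084 = 167.9

167.9


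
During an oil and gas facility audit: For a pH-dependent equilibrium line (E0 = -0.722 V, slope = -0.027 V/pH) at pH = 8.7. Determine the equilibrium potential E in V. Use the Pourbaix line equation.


Apply the Pourbaix line equation: E = E0 + slope*pH
E = -0.722 + (-0.027)*8.7 = -0.722 + (-0.2349) = -0.9569 V
Rounded to 3 decimal places: E = -0.957 V

-0.957 V


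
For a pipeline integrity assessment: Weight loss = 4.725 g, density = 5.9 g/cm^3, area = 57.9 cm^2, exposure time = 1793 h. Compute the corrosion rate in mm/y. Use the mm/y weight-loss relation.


Apply the mm/y weight-loss relation: CR = 87600 * W / (D * A * T)
Numerator: 87600 * 4.725 = 413910.0
Denominator: 5.9 * 57.9 * 1793 = 612506.73
CR = 413910.0 / 612506.73 = 0.6758 mm/y

0.6758 mm/y


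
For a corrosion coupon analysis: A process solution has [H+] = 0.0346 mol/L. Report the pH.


pH = −log10[H+]
pH = −log10(0.0346) = 1.46

1.46


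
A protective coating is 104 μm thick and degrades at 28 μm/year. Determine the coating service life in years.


Service life = thickness / degradation rate
Life = 104 / 28 = 3.7 years

3.7 years


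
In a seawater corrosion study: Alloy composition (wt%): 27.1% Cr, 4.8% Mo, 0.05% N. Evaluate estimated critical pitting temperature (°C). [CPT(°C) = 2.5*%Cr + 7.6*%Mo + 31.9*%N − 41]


Apply the ASTM G48 empirical CPT estimate: CPT(°C) = 2.5*%Cr + 7.6*%Mo + 31.9*%N − 41
2.5*27.1 = 67.75; 7.6*4.8 = 36.48; 31.9*0.05 = 1.595
CPT = 67.75 + 36.48 + 1.595 − 41 = 64.825 °C
Rounded to 0.1 °C: CPT ≈ 64.8 °C

64.8 °C


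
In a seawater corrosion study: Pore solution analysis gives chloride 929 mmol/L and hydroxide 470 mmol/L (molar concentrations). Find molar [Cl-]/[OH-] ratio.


Threshold parameter = [Cl-] / [OH-] (molar basis; both in mmol/L, so units cancel)
Ratio = 929 / 470 = 1.98

1.98


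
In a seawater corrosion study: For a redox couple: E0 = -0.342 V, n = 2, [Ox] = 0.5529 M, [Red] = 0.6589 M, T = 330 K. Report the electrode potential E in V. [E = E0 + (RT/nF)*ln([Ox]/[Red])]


Apply the Nernst equation: E = E0 + (RT/nF)*ln([Ox]/[Red])
Step 1: RT/nF = 8.314*330/(2*96485) = 0.01421786 V
Step 2: [Ox]/[Red] = 0.5529/0.6589 = 0.839126
Step 3: ln(0.839126) = -0.175394
Step 4: correction = 0.01421786 * -0.175394 = -0.0025 V
E = -0.342 + -0.0025 = -0.3445 V

-0.3445 V


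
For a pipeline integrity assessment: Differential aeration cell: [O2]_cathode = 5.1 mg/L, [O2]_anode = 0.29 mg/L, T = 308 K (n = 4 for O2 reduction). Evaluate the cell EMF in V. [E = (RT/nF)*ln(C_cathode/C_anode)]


Apply the Nernst concentration-cell relation: E = (RT/nF)*ln(C_cathode/C_anode)
RT/nF = 8.314*308/(4*96485) = 0.006635 V
ln(5.1/0.29) = 2.86711
E = 0.006635 * 2.86711 = 0.01902 V

0.01902 V


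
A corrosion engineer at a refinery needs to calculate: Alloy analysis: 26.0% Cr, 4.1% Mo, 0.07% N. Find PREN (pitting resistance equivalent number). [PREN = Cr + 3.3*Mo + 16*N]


Apply the PREN formula: PREN = Cr + 3.3*Mo + 16*N
PREN = 26.0 + 3.3*4.1 + 16*0.07
PREN = 26.0 + 13.53 + 1.12 = 40.65

40.65


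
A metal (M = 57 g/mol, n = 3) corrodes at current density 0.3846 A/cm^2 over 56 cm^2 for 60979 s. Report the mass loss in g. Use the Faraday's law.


Apply Faraday's law: m = i*A*t*M / (n*F)
Total charge passed Q = i*A*t = 0.3846*56*60979 = 1313341.3104 C
m = Q*M/(n*F) = 1313341.3104*57/(3*96485) = 258.6255 g

258.6255 g


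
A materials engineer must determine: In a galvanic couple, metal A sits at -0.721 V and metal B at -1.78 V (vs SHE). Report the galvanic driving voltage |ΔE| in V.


Driving voltage is the absolute potential difference.
|ΔE| = |-0.721 − (-1.78)| = 1.059 V

1.059 V


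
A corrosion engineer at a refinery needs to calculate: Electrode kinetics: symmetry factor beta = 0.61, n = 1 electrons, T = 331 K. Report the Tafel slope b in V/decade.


Apply the Tafel slope relation: b = 2.303*R*T/(beta*n*F)
Numerator: 2.303 * 8.314 * 331 = 6337.7
Denominator: 0.61 * 1 * 96485 = 58855.85
b = 6337.7 / 58855.85 = 0.1077 V/decade

0.1077 V/decade


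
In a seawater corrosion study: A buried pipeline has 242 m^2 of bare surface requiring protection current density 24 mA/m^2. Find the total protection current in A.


I = area * current density, then convert mA → A (÷1000)
I = 242 * 24 / 1000 = 5.81 A

5.81 A


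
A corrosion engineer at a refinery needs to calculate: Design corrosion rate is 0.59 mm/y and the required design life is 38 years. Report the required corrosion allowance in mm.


Corrosion allowance = CR × design life
CA = 0.59 * 38 = 22.42 mm

22.42 mm


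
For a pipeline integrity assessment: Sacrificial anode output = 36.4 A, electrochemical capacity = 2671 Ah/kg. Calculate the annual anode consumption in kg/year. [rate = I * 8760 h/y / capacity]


Annual consumption = current * hours per year / capacity
Rate = 36.4 * 8760 / 2671 = 119.4 kg/year

119.4 kg/year


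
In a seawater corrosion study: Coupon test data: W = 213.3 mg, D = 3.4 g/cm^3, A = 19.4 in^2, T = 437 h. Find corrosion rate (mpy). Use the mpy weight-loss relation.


Apply the mpy weight-loss relation: CR = 534 * W / (D * A * T)
Numerator: 534 * 213.3 = 113902.2
Denominator: 3.4 * 19.4 * 437 = 28824.52
CR = 113902.2 / 28824.52 = 3.95157 mpy

3.95157 mpy


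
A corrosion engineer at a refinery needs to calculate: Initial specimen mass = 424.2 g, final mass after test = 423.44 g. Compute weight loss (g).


Weight loss = initial − final
WL = 424.2 − 423.44 = 0.76 g

0.76 g


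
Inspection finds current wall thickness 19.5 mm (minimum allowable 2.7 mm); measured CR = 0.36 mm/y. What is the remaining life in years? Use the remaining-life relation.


Apply the remaining-life relation: RL = (t_current − t_min) / CR
RL = (19.5 − 2.7) / 0.36 = 16.8 / 0.36 = 46.7 years

46.7 years


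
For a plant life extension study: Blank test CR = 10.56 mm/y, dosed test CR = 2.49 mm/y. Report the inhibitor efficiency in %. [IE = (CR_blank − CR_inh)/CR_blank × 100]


Apply the inhibitor-efficiency definition: IE = (CR_blank − CR_inh)/CR_blank × 100
IE = (10.56 − 2.49) / 10.56 × 100
IE = 8.07 / 10.56 × 100 = 76.4 %

76.4 %


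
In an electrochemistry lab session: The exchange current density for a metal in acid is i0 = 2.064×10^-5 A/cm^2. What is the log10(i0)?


i0 = 2.064×10^-5 A/cm^2
log10(i0) = -4.685

-4.685


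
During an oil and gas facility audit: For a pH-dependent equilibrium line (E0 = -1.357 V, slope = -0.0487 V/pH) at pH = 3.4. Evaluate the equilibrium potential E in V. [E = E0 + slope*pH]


Apply the Pourbaix line equation: E = E0 + slope*pH
E = -1.357 + (-0.0487)*3.4 = -1.357 + (-0.16558) = -1.52258 V
Rounded to 3 decimal places: E = -1.523 V

-1.523 V


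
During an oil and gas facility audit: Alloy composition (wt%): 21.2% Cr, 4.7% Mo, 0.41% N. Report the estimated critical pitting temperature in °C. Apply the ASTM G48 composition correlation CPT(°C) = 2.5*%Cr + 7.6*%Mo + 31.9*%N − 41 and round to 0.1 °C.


Apply the ASTM G48 empirical CPT estimate: CPT(°C) = 2.5*%Cr + 7.6*%Mo + 31.9*%N − 41
2.5*21.2 = 53; 7.6*4.7 = 35.72; 31.9*0.41 = 13.079
CPT = 53 + 35.72 + 13.079 − 41 = 60.799 °C
Rounded to 0.1 °C: CPT ≈ 60.8 °C

60.8 °C


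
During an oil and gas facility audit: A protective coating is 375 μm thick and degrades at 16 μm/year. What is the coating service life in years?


Service life = thickness / degradation rate
Life = 375 / 16 = 23.4 years

23.4 years


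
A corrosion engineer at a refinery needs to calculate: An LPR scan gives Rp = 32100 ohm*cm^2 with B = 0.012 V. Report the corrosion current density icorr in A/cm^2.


Apply the Stern-Geary relation: icorr = B / Rp
icorr = 0.012 / 32100 = 3.738×10^-7 A/cm^2

3.738×10^-7 A/cm^2


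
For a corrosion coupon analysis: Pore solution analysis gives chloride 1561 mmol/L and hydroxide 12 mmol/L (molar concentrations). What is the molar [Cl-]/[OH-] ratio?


Threshold parameter = [Cl-] / [OH-] (molar basis; both in mmol/L, so units cancel)
Ratio = 1561 / 12 = 130.08

130.08


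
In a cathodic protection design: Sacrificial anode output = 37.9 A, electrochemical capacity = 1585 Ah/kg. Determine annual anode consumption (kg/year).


Annual consumption = current * hours per year / capacity
Rate = 37.9 * 8760 / 1585 = 209.5 kg/year

209.5 kg/year


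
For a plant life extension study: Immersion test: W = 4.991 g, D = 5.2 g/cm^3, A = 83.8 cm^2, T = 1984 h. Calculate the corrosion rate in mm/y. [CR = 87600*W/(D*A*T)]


Apply the mm/y weight-loss relation: CR = 87600 * W / (D * A * T)
Numerator: 87600 * 4.991 = 437211.6
Denominator: 5.2 * 83.8 * 1984 = 864547.84
CR = 437211.6 / 864547.84 = 0.5057 mm/y

0.5057 mm/y


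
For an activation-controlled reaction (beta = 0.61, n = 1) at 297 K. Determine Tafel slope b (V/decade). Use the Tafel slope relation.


Apply the Tafel slope relation: b = 2.303*R*T/(beta*n*F)
Numerator: 2.303 * 8.314 * 297 = 5686.7
Denominator: 0.61 * 1 * 96485 = 58855.85
b = 5686.7 / 58855.85 = 0.097 V/decade

0.097 V/decade


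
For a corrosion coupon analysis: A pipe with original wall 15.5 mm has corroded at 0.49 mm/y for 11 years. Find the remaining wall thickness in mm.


Remaining wall = original − CR × time
t = 15.5 − 0.49*11 = 15.5 − 5.39 = 10.11 mm

10.11 mm


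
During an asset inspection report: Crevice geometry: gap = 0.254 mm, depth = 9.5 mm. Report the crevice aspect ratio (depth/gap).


Aspect ratio = depth / gap
Ratio = 9.5 / 0.254 = 37.4

37.4


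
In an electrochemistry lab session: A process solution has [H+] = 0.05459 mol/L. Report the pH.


pH = −log10[H+]
pH = −log10(0.05459) = 1.26

1.26


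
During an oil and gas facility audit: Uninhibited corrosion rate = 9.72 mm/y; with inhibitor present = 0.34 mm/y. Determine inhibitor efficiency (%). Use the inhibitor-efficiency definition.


Apply the inhibitor-efficiency definition: IE = (CR_blank − CR_inh)/CR_blank × 100
IE = (9.72 − 0.34) / 9.72 × 100
IE = 9.38 / 9.72 × 100 = 96.5 %

96.5 %


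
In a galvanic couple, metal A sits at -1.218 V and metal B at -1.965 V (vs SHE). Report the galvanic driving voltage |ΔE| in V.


Driving voltage is the absolute potential difference.
|ΔE| = |-1.218 − (-1.965)| = 0.747 V

0.747 V


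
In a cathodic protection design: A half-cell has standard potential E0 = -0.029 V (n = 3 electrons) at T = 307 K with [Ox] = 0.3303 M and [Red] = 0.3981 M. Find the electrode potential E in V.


Apply the Nernst equation: E = E0 + (RT/nF)*ln([Ox]/[Red])
Step 1: RT/nF = 8.314*307/(3*96485) = 0.00881794 V
Step 2: [Ox]/[Red] = 0.3303/0.3981 = 0.829691
Step 3: ln(0.829691) = -0.186702
Step 4: correction = 0.00881794 * -0.186702 = -0.0016 V
E = -0.029 + -0.0016 = -0.0306 V

-0.0306 V


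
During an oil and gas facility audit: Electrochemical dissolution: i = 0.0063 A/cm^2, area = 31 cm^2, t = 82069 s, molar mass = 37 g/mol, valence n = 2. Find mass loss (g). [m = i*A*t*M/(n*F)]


Apply Faraday's law: m = i*A*t*M / (n*F)
Total charge passed Q = i*A*t = 0.0063*31*82069 = 16028.0757 C
m = Q*M/(n*F) = 16028.0757*37/(2*96485) = 3.07322 g

3.07322 g


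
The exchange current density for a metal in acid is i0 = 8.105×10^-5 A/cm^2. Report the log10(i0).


i0 = 8.105×10^-5 A/cm^2
log10(i0) = -4.091

-4.091


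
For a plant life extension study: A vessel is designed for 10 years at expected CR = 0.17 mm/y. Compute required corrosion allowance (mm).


Corrosion allowance = CR × design life
CA = 0.17 * 10 = 1.7 mm

1.7 mm


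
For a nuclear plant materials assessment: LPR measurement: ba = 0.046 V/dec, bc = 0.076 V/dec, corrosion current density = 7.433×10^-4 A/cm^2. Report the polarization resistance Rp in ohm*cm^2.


Apply the Stern-Geary equation: Rp = ba*bc / (2.303*icorr*(ba+bc))
ba*bc = 0.046*0.076 = 0.003496
ba+bc = 0.122; 2.303*icorr*(ba+bc) = 2.303*7.433×10^-4*0.122 = 2.0884203×10^-4
Rp = 0.003496 / 2.0884203×10^-4 = 16.7 ohm*cm^2

16.7 ohm*cm^2


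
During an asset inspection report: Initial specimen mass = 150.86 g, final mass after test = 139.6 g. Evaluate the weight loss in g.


Weight loss = initial − final
WL = 150.86 − 139.6 = 11.26 g

11.26 g


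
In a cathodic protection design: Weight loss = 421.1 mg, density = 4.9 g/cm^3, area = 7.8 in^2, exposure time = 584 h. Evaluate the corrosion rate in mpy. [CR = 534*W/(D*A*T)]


Apply the mpy weight-loss relation: CR = 534 * W / (D * A * T)
Numerator: 534 * 421.1 = 224867.4
Denominator: 4.9 * 7.8 * 584 = 22320.48
CR = 224867.4 / 22320.48 = 10.0745 mpy

10.0745 mpy


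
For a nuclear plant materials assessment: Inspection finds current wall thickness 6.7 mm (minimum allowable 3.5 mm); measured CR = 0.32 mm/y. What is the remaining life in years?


Apply the remaining-life relation: RL = (t_current − t_min) / CR
RL = (6.7 − 3.5) / 0.32 = 3.2 / 0.32 = 10.0 years

10.0 years


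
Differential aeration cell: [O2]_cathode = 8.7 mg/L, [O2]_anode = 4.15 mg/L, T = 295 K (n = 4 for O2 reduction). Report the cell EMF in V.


Apply the Nernst concentration-cell relation: E = (RT/nF)*ln(C_cathode/C_anode)
RT/nF = 8.314*295/(4*96485) = 0.00635495 V
ln(8.7/4.15) = 0.74021
E = 0.00635495 * 0.74021 = 0.0047 V

0.0047 V


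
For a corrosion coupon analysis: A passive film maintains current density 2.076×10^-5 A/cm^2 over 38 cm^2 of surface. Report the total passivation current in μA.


I = i_pass * A, then convert A → μA (×10^6)
I = 2.076×10^-5 * 38 * 10^6 = 788.88 μA

788.88 μA


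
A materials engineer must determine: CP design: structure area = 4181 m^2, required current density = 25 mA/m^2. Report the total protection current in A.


I = area * current density, then convert mA → A (÷1000)
I = 4181 * 25 / 1000 = 104.53 A

104.53 A


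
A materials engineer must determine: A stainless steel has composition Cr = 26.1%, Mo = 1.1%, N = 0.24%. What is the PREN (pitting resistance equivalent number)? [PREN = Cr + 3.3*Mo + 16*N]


Apply the PREN formula: PREN = Cr + 3.3*Mo + 16*N
PREN = 26.1 + 3.3*1.1 + 16*0.24
PREN = 26.1 + 3.63 + 3.84 = 33.57

33.57


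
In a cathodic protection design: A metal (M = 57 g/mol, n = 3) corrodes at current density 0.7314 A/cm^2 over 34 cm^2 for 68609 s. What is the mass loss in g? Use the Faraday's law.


Apply Faraday's law: m = i*A*t*M / (n*F)
Total charge passed Q = i*A*t = 0.7314*34*68609 = 1706141.1684 C
m = Q*M/(n*F) = 1706141.1684*57/(3*96485) = 335.976 g

335.976 g


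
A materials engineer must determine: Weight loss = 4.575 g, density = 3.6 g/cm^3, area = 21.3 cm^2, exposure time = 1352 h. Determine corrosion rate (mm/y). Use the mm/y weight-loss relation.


Apply the mm/y weight-loss relation: CR = 87600 * W / (D * A * T)
Numerator: 87600 * 4.575 = 400770.0
Denominator: 3.6 * 21.3 * 1352 = 103671.36
CR = 400770.0 / 103671.36 = 3.865774 mm/y

3.865774 mm/y


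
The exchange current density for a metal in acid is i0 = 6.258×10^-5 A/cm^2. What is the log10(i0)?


i0 = 6.258×10^-5 A/cm^2
log10(i0) = -4.204

-4.204


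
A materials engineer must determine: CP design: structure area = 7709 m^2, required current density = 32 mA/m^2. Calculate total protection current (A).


I = area * current density, then convert mA → A (÷1000)
I = 7709 * 32 / 1000 = 246.69 A

246.69 A


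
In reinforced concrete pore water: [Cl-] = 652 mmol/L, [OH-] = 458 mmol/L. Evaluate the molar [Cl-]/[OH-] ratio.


Threshold parameter = [Cl-] / [OH-] (molar basis; both in mmol/L, so units cancel)
Ratio = 652 / 458 = 1.42

1.42


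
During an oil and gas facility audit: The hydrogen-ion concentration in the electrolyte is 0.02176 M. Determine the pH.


pH = −log10[H+]
pH = −log10(0.02176) = 1.66

1.66


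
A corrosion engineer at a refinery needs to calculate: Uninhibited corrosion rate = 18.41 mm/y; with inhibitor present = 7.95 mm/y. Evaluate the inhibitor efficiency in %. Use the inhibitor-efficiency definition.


Apply the inhibitor-efficiency definition: IE = (CR_blank − CR_inh)/CR_blank × 100
IE = (18.41 − 7.95) / 18.41 × 100
IE = 10.46 / 18.41 × 100 = 56.8 %

56.8 %


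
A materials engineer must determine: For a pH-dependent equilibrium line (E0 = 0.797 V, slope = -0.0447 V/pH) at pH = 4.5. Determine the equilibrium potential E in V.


Apply the Pourbaix line equation: E = E0 + slope*pH
E = 0.797 + (-0.0447)*4.5 = 0.797 + (-0.20115) = 0.59585 V
Rounded to 4 decimal places: E = 0.5959 V

0.5959 V


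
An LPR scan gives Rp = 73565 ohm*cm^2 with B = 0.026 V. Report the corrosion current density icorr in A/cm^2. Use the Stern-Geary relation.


Apply the Stern-Geary relation: icorr = B / Rp
icorr = 0.026 / 73565 = 3.534×10^-7 A/cm^2

3.534×10^-7 A/cm^2


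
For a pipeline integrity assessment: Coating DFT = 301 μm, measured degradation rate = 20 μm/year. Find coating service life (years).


Service life = thickness / degradation rate
Life = 301 / 20 = 15.1 years

15.1 years


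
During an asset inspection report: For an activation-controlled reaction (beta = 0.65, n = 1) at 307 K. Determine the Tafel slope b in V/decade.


Apply the Tafel slope relation: b = 2.303*R*T/(beta*n*F)
Numerator: 2.303 * 8.314 * 307 = 5878.17
Denominator: 0.65 * 1 * 96485 = 62715.25
b = 5878.17 / 62715.25 = 0.0937 V/decade

0.0937 V/decade
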